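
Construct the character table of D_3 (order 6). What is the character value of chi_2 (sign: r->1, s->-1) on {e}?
Conjugacy classes: {e} of size 1, {r^1, r^2} of size 2, {s, sr, ..., sr^2} of size 3.
Character table:
  irrep \ class              {e} (size 1)  {r^1, r^2} (size 2)  {s, sr, ..., sr^2} (size 3)
  chi_1 (triv)               1             1                    1                          
  chi_2 (sign: r->1, s->-1)  1             1                    -1                         
  chi_3 (2d, j=1)            2             -1                   0                          

Spot check: chi_2 (sign: r->1, s->-1) on {e} = 1.

Reasoning: D_3 has order 2*3 = 6 with 3 conjugacy classes, hence 3 irreducibles. Sum of squared dims 1 + 1 + 4 = 6 = |G|. Linear characters come from the abelianisation; the 2-dimensional irreps have character r^k -> 2*cos(2*pi*j*k/3), reflections -> 0.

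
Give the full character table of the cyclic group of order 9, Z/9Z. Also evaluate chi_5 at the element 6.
Character table of Z/9Z (irreps indexed chi_0,...,chi_8 with chi_k(m) = zeta_9^(k*m), zeta_9 = exp(2*pi*i/9)):
  irrep \ class  {0} (size 1)  {1} (size 1)    {2} (size 1)    {3} (size 1)    {4} (size 1)    {5} (size 1)    {6} (size 1)    {7} (size 1)    {8} (size 1)  
  chi_0          1             1               1               1               1               1               1               1               1             
  chi_1          1             exp(2*I*pi/9)   exp(4*I*pi/9)   exp(2*I*pi/3)   exp(8*I*pi/9)   exp(-8*I*pi/9)  exp(-2*I*pi/3)  exp(-4*I*pi/9)  exp(-2*I*pi/9)
  chi_2          1             exp(4*I*pi/9)   exp(8*I*pi/9)   exp(-2*I*pi/3)  exp(-2*I*pi/9)  exp(2*I*pi/9)   exp(2*I*pi/3)   exp(-8*I*pi/9)  exp(-4*I*pi/9)
  chi_3          1             exp(2*I*pi/3)   exp(-2*I*pi/3)  1               exp(2*I*pi/3)   exp(-2*I*pi/3)  1               exp(2*I*pi/3)   exp(-2*I*pi/3)
  chi_4          1             exp(8*I*pi/9)   exp(-2*I*pi/9)  exp(2*I*pi/3)   exp(-4*I*pi/9)  exp(4*I*pi/9)   exp(-2*I*pi/3)  exp(2*I*pi/9)   exp(-8*I*pi/9)
  chi_5          1             exp(-8*I*pi/9)  exp(2*I*pi/9)   exp(-2*I*pi/3)  exp(4*I*pi/9)   exp(-4*I*pi/9)  exp(2*I*pi/3)   exp(-2*I*pi/9)  exp(8*I*pi/9) 
  chi_6          1             exp(-2*I*pi/3)  exp(2*I*pi/3)   1               exp(-2*I*pi/3)  exp(2*I*pi/3)   1               exp(-2*I*pi/3)  exp(2*I*pi/3) 
  chi_7          1             exp(-4*I*pi/9)  exp(-8*I*pi/9)  exp(2*I*pi/3)   exp(2*I*pi/9)   exp(-2*I*pi/9)  exp(-2*I*pi/3)  exp(8*I*pi/9)   exp(4*I*pi/9) 
  chi_8          1             exp(-2*I*pi/9)  exp(-4*I*pi/9)  exp(-2*I*pi/3)  exp(-8*I*pi/9)  exp(8*I*pi/9)   exp(2*I*pi/3)   exp(4*I*pi/9)   exp(2*I*pi/9) 

Spot check: chi_5(6) = zeta_9^(5*6) = zeta_9^30 = exp(2*I*pi/3).

Details: Z/9Z is abelian, so all 9 irreducible complex representations are 1-dimensional. They are given by chi_k(m) = zeta_9^(k*m) for k = 0,...,8. Row orthogonality: sum_m chi_k(m) conj(chi_l(m)) = 9 * [k = l].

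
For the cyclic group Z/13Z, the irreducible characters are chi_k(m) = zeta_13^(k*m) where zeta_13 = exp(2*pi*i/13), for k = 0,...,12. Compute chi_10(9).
chi_10(9) = zeta_13^90 = exp(-2*I*pi/13)

Argument: chi_10(9) = zeta_13^(10*9) = zeta_13^90. Since zeta_13^13 = 1, this equals zeta_13^12 = exp(2*pi*i*12/13) = exp(-2*I*pi/13).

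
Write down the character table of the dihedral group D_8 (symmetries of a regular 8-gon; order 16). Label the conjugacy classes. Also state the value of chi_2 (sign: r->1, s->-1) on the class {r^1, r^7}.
Conjugacy classes: {e} of size 1, {r^4} of size 1, {r^1, r^7} of size 2, {r^2, r^6} of size 2, {r^3, r^5} of size 2, {s, sr^2, ...} of size 4, {sr, sr^3, ...} of size 4.
Character table:
  irrep \ class              {e} (size 1)  {r^4} (size 1)  {r^1, r^7} (size 2)  {r^2, r^6} (size 2)  {r^3, r^5} (size 2)  {s, sr^2, ...} (size 4)  {sr, sr^3, ...} (size 4)
  chi_1 (triv)               1             1               1                    1                    1                    1                        1                       
  chi_2 (sign: r->1, s->-1)  1             1               1                    1                    1                    -1                       -1                      
  chi_3 (r->-1, s->1)        1             1               -1                   1                    -1                   1                        -1                      
  chi_4 (r->-1, s->-1)       1             1               -1                   1                    -1                   -1                       1                       
  chi_5 (2d, j=1)            2             -2              sqrt(2)              0                    -sqrt(2)             0                        0                       
  chi_6 (2d, j=2)            2             2               0                    -2                   0                    0                        0                       
  chi_7 (2d, j=3)            2             -2              -sqrt(2)             0                    sqrt(2)              0                        0                       

Spot check: chi_2 (sign: r->1, s->-1) on {r^1, r^7} = 1.

Explanation: D_8 has order 2*8 = 16 with 7 conjugacy classes, hence 7 irreducibles. Sum of squared dims 1 + 1 + 1 + 1 + 4 + 4 + 4 = 16 = |G|. Linear characters come from the abelianisation; the 2-dimensional irreps have character r^k -> 2*cos(2*pi*j*k/8), reflections -> 0.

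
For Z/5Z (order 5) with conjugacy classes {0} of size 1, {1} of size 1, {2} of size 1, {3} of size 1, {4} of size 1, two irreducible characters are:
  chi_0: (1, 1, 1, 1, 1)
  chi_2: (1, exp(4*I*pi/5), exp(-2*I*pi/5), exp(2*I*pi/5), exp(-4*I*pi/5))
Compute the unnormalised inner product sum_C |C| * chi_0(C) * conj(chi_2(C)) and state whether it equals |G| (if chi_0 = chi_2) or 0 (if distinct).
Sum = 0; so <chi_0, chi_2> = 0 (distinct irreducibles are orthogonal).

Argument: Compute term by term over conjugacy classes (|C| * chi_0(C) * conj(chi_2(C))):
  1*(1)*conj(1) + 1*(1)*conj(exp(4*I*pi/5)) + 1*(1)*conj(exp(-2*I*pi/5)) + 1*(1)*conj(exp(2*I*pi/5)) + 1*(1)*conj(exp(-4*I*pi/5))
  = (1) + (exp(-4*I*pi/5)) + (exp(2*I*pi/5)) + (exp(-2*I*pi/5)) + (exp(4*I*pi/5))
  = 0.
(Exp terms are combined using exp(i*s)*conj(exp(i*t)) = exp(i*(s-t)), and sums of them are collapsed using the identity that for every m > 1 the m distinct m-th roots of unity sum to 0, e.g. 1 + exp(2*I*pi/3) + exp(-2*I*pi/3) = 0.)
Dividing by |G| = 5 gives 0/5 = 0, matching the row-orthogonality relation <chi_0, chi_2> = [chi_0 = chi_2].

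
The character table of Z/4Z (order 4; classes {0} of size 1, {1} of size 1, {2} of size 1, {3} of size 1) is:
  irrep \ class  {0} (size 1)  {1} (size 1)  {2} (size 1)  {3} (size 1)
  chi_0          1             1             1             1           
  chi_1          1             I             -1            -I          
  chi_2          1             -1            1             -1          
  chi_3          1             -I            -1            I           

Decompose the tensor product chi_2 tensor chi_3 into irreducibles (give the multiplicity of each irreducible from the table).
chi_2 tensor chi_3 = chi_1 (all other irreducibles have multiplicity 0).

Argument: The character of a tensor product is the pointwise product (chi_2 * chi_3)(C) = chi_2(C) * chi_3(C):
  {0}: (1)*(1), {1}: (-1)*(-I), {2}: (1)*(-1), {3}: (-1)*(I)
so (chi_2 * chi_3) takes values
  {0} -> 1, {1} -> I, {2} -> -1, {3} -> -I.
Now take the inner product of this character with each irreducible chi from the table, <chi_2*chi_3, chi> = (1/4) sum_C |C| (chi_2*chi_3)(C) conj(chi(C)):
  <chi_2*chi_3, chi_0> = (1/4)[1*(1)*conj(1) + 1*(I)*conj(1) + 1*(-1)*conj(1) + 1*(-I)*conj(1)]
      = (1/4)[(1) + (I) + (-1) + (-I)] = 0/4 = 0
  <chi_2*chi_3, chi_1> = (1/4)[1*(1)*conj(1) + 1*(I)*conj(I) + 1*(-1)*conj(-1) + 1*(-I)*conj(-I)]
      = (1/4)[(1) + (1) + (1) + (1)] = 4/4 = 1
  <chi_2*chi_3, chi_2> = (1/4)[1*(1)*conj(1) + 1*(I)*conj(-1) + 1*(-1)*conj(1) + 1*(-I)*conj(-1)]
      = (1/4)[(1) + (-I) + (-1) + (I)] = 0/4 = 0
  <chi_2*chi_3, chi_3> = (1/4)[1*(1)*conj(1) + 1*(I)*conj(-I) + 1*(-1)*conj(-1) + 1*(-I)*conj(I)]
      = (1/4)[(1) + (-1) + (1) + (-1)] = 0/4 = 0
(Exp terms are combined using exp(i*s)*conj(exp(i*t)) = exp(i*(s-t)), and sums of them are collapsed using the identity that for every m > 1 the m distinct m-th roots of unity sum to 0, e.g. 1 + exp(2*I*pi/3) + exp(-2*I*pi/3) = 0.)
Hence the multiplicities are chi_1: 1. Dimension check: dim(chi_2)*dim(chi_3) = 1*1 = 1 and sum (mult * dim) = 1*1 = 1.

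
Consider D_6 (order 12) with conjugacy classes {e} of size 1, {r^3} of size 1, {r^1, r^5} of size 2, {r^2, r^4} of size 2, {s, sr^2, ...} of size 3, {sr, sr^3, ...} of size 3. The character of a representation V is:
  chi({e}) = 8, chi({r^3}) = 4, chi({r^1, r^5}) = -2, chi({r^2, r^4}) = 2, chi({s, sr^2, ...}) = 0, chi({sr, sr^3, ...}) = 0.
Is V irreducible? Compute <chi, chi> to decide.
Not irreducible (reducible): <chi, chi> = 8 > 1.

Proof sketch: <chi, chi> = (1/|G|) sum_C |C| * |chi(C)|^2 = (1/12)[1*|8|^2 + 1*|4|^2 + 2*|-2|^2 + 2*|2|^2 + 3*|0|^2 + 3*|0|^2]
  = (1/12)[(64) + (16) + (8) + (8) + (0) + (0)] = 96/12 = 8.
A character is irreducible iff <chi, chi> = 1, so this representation is reducible.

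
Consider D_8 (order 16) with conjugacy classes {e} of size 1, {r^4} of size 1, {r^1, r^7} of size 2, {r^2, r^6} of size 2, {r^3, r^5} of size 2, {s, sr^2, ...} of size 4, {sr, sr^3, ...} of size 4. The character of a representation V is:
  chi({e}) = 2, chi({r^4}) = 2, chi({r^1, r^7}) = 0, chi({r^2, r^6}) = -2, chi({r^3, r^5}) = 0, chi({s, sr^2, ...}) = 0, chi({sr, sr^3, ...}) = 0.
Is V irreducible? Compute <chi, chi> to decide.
Irreducible: <chi, chi> = 1.

Working: <chi, chi> = (1/|G|) sum_C |C| * |chi(C)|^2 = (1/16)[1*|2|^2 + 1*|2|^2 + 2*|0|^2 + 2*|-2|^2 + 2*|0|^2 + 4*|0|^2 + 4*|0|^2]
  = (1/16)[(4) + (4) + (0) + (8) + (0) + (0) + (0)] = 16/16 = 1.
A character is irreducible iff <chi, chi> = 1, so this representation is irreducible.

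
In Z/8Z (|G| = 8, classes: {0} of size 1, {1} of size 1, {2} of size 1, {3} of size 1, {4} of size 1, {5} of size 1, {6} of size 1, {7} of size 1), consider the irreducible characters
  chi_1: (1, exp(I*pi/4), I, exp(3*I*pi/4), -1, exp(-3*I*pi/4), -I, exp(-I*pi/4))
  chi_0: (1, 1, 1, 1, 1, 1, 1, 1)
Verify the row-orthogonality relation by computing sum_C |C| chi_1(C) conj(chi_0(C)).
Sum = 0; so <chi_1, chi_0> = 0 (distinct irreducibles are orthogonal).

Reasoning: Compute term by term over conjugacy classes (|C| * chi_1(C) * conj(chi_0(C))):
  1*(1)*conj(1) + 1*(exp(I*pi/4))*conj(1) + 1*(I)*conj(1) + 1*(exp(3*I*pi/4))*conj(1) + 1*(-1)*conj(1) + 1*(exp(-3*I*pi/4))*conj(1) + 1*(-I)*conj(1) + 1*(exp(-I*pi/4))*conj(1)
  = (1) + (exp(I*pi/4)) + (I) + (exp(3*I*pi/4)) + (-1) + (exp(-3*I*pi/4)) + (-I) + (exp(-I*pi/4))
  = 0.
(Exp terms are combined using exp(i*s)*conj(exp(i*t)) = exp(i*(s-t)), and sums of them are collapsed using the identity that for every m > 1 the m distinct m-th roots of unity sum to 0, e.g. 1 + exp(2*I*pi/3) + exp(-2*I*pi/3) = 0.)
Dividing by |G| = 8 gives 0/8 = 0, matching the row-orthogonality relation <chi_1, chi_0> = [chi_1 = chi_0].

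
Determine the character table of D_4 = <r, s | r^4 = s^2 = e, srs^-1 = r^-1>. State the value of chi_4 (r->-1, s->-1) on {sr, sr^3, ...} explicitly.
Conjugacy classes: {e} of size 1, {r^2} of size 1, {r^1, r^3} of size 2, {s, sr^2, ...} of size 2, {sr, sr^3, ...} of size 2.
Character table:
  irrep \ class              {e} (size 1)  {r^2} (size 1)  {r^1, r^3} (size 2)  {s, sr^2, ...} (size 2)  {sr, sr^3, ...} (size 2)
  chi_1 (triv)               1             1               1                    1                        1                       
  chi_2 (sign: r->1, s->-1)  1             1               1                    -1                       -1                      
  chi_3 (r->-1, s->1)        1             1               -1                   1                        -1                      
  chi_4 (r->-1, s->-1)       1             1               -1                   -1                       1                       
  chi_5 (2d, j=1)            2             -2              0                    0                        0                       

Spot check: chi_4 (r->-1, s->-1) on {sr, sr^3, ...} = 1.

Details: D_4 has order 2*4 = 8 with 5 conjugacy classes, hence 5 irreducibles. Sum of squared dims 1 + 1 + 1 + 1 + 4 = 8 = |G|. Linear characters come from the abelianisation; the 2-dimensional irreps have character r^k -> 2*cos(2*pi*j*k/4), reflections -> 0.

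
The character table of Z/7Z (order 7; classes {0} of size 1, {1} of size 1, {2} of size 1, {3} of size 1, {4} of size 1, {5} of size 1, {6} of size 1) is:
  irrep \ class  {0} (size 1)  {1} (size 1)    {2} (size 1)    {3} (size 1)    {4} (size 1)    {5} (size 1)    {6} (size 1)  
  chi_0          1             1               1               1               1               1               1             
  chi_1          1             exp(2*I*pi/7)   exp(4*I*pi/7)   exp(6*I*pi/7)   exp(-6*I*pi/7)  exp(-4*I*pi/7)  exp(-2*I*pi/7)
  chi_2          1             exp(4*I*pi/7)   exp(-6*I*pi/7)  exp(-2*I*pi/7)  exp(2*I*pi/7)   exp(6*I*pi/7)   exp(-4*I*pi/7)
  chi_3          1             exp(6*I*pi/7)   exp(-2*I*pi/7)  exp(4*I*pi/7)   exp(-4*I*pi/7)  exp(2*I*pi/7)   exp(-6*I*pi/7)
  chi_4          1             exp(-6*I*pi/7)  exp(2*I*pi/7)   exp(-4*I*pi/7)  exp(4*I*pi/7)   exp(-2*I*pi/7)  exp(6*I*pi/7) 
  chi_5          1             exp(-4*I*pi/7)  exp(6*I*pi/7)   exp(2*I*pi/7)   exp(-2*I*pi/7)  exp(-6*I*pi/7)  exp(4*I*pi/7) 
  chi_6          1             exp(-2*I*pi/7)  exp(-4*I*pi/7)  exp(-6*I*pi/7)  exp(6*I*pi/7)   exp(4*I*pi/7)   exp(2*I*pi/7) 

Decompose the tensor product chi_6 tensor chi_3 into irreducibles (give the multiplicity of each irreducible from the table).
chi_6 tensor chi_3 = chi_2 (all other irreducibles have multiplicity 0).

Explanation: The character of a tensor product is the pointwise product (chi_6 * chi_3)(C) = chi_6(C) * chi_3(C):
  {0}: (1)*(1), {1}: (exp(-2*I*pi/7))*(exp(6*I*pi/7)), {2}: (exp(-4*I*pi/7))*(exp(-2*I*pi/7)), {3}: (exp(-6*I*pi/7))*(exp(4*I*pi/7)), {4}: (exp(6*I*pi/7))*(exp(-4*I*pi/7)), {5}: (exp(4*I*pi/7))*(exp(2*I*pi/7)), {6}: (exp(2*I*pi/7))*(exp(-6*I*pi/7))
so (chi_6 * chi_3) takes values
  {0} -> 1, {1} -> exp(4*I*pi/7), {2} -> exp(-6*I*pi/7), {3} -> exp(-2*I*pi/7), {4} -> exp(2*I*pi/7), {5} -> exp(6*I*pi/7), {6} -> exp(-4*I*pi/7).
Now take the inner product of this character with each irreducible chi from the table, <chi_6*chi_3, chi> = (1/7) sum_C |C| (chi_6*chi_3)(C) conj(chi(C)):
  <chi_6*chi_3, chi_0> = (1/7)[1*(1)*conj(1) + 1*(exp(4*I*pi/7))*conj(1) + 1*(exp(-6*I*pi/7))*conj(1) + 1*(exp(-2*I*pi/7))*conj(1) + 1*(exp(2*I*pi/7))*conj(1) + 1*(exp(6*I*pi/7))*conj(1) + 1*(exp(-4*I*pi/7))*conj(1)]
      = (1/7)[(1) + (exp(4*I*pi/7)) + (exp(-6*I*pi/7)) + (exp(-2*I*pi/7)) + (exp(2*I*pi/7)) + (exp(6*I*pi/7)) + (exp(-4*I*pi/7))] = 0/7 = 0
  <chi_6*chi_3, chi_1> = (1/7)[1*(1)*conj(1) + 1*(exp(4*I*pi/7))*conj(exp(2*I*pi/7)) + 1*(exp(-6*I*pi/7))*conj(exp(4*I*pi/7)) + 1*(exp(-2*I*pi/7))*conj(exp(6*I*pi/7)) + 1*(exp(2*I*pi/7))*conj(exp(-6*I*pi/7)) + 1*(exp(6*I*pi/7))*conj(exp(-4*I*pi/7)) + 1*(exp(-4*I*pi/7))*conj(exp(-2*I*pi/7))]
      = (1/7)[(1) + (exp(2*I*pi/7)) + (exp(4*I*pi/7)) + (exp(6*I*pi/7)) + (exp(-6*I*pi/7)) + (exp(-4*I*pi/7)) + (exp(-2*I*pi/7))] = 0/7 = 0
  <chi_6*chi_3, chi_2> = (1/7)[1*(1)*conj(1) + 1*(exp(4*I*pi/7))*conj(exp(4*I*pi/7)) + 1*(exp(-6*I*pi/7))*conj(exp(-6*I*pi/7)) + 1*(exp(-2*I*pi/7))*conj(exp(-2*I*pi/7)) + 1*(exp(2*I*pi/7))*conj(exp(2*I*pi/7)) + 1*(exp(6*I*pi/7))*conj(exp(6*I*pi/7)) + 1*(exp(-4*I*pi/7))*conj(exp(-4*I*pi/7))]
      = (1/7)[(1) + (1) + (1) + (1) + (1) + (1) + (1)] = 7/7 = 1
  <chi_6*chi_3, chi_3> = (1/7)[1*(1)*conj(1) + 1*(exp(4*I*pi/7))*conj(exp(6*I*pi/7)) + 1*(exp(-6*I*pi/7))*conj(exp(-2*I*pi/7)) + 1*(exp(-2*I*pi/7))*conj(exp(4*I*pi/7)) + 1*(exp(2*I*pi/7))*conj(exp(-4*I*pi/7)) + 1*(exp(6*I*pi/7))*conj(exp(2*I*pi/7)) + 1*(exp(-4*I*pi/7))*conj(exp(-6*I*pi/7))]
      = (1/7)[(1) + (exp(-2*I*pi/7)) + (exp(-4*I*pi/7)) + (exp(-6*I*pi/7)) + (exp(6*I*pi/7)) + (exp(4*I*pi/7)) + (exp(2*I*pi/7))] = 0/7 = 0
  <chi_6*chi_3, chi_4> = (1/7)[1*(1)*conj(1) + 1*(exp(4*I*pi/7))*conj(exp(-6*I*pi/7)) + 1*(exp(-6*I*pi/7))*conj(exp(2*I*pi/7)) + 1*(exp(-2*I*pi/7))*conj(exp(-4*I*pi/7)) + 1*(exp(2*I*pi/7))*conj(exp(4*I*pi/7)) + 1*(exp(6*I*pi/7))*conj(exp(-2*I*pi/7)) + 1*(exp(-4*I*pi/7))*conj(exp(6*I*pi/7))]
      = (1/7)[(1) + (exp(-4*I*pi/7)) + (exp(6*I*pi/7)) + (exp(2*I*pi/7)) + (exp(-2*I*pi/7)) + (exp(-6*I*pi/7)) + (exp(4*I*pi/7))] = 0/7 = 0
  <chi_6*chi_3, chi_5> = (1/7)[1*(1)*conj(1) + 1*(exp(4*I*pi/7))*conj(exp(-4*I*pi/7)) + 1*(exp(-6*I*pi/7))*conj(exp(6*I*pi/7)) + 1*(exp(-2*I*pi/7))*conj(exp(2*I*pi/7)) + 1*(exp(2*I*pi/7))*conj(exp(-2*I*pi/7)) + 1*(exp(6*I*pi/7))*conj(exp(-6*I*pi/7)) + 1*(exp(-4*I*pi/7))*conj(exp(4*I*pi/7))]
      = (1/7)[(1) + (exp(-6*I*pi/7)) + (exp(2*I*pi/7)) + (exp(-4*I*pi/7)) + (exp(4*I*pi/7)) + (exp(-2*I*pi/7)) + (exp(6*I*pi/7))] = 0/7 = 0
  <chi_6*chi_3, chi_6> = (1/7)[1*(1)*conj(1) + 1*(exp(4*I*pi/7))*conj(exp(-2*I*pi/7)) + 1*(exp(-6*I*pi/7))*conj(exp(-4*I*pi/7)) + 1*(exp(-2*I*pi/7))*conj(exp(-6*I*pi/7)) + 1*(exp(2*I*pi/7))*conj(exp(6*I*pi/7)) + 1*(exp(6*I*pi/7))*conj(exp(4*I*pi/7)) + 1*(exp(-4*I*pi/7))*conj(exp(2*I*pi/7))]
      = (1/7)[(1) + (exp(6*I*pi/7)) + (exp(-2*I*pi/7)) + (exp(4*I*pi/7)) + (exp(-4*I*pi/7)) + (exp(2*I*pi/7)) + (exp(-6*I*pi/7))] = 0/7 = 0
(Exp terms are combined using exp(i*s)*conj(exp(i*t)) = exp(i*(s-t)), and sums of them are collapsed using the identity that for every m > 1 the m distinct m-th roots of unity sum to 0, e.g. 1 + exp(2*I*pi/3) + exp(-2*I*pi/3) = 0.)
Hence the multiplicities are chi_2: 1. Dimension check: dim(chi_6)*dim(chi_3) = 1*1 = 1 and sum (mult * dim) = 1*1 = 1.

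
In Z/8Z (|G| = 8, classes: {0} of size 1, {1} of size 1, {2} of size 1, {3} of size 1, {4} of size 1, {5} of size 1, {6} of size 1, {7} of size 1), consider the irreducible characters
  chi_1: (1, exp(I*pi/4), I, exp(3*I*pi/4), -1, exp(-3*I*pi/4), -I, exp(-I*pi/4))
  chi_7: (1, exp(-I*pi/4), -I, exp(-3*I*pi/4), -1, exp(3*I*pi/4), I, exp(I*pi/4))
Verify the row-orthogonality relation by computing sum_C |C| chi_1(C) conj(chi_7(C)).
Sum = 0; so <chi_1, chi_7> = 0 (distinct irreducibles are orthogonal).

Details: Compute term by term over conjugacy classes (|C| * chi_1(C) * conj(chi_7(C))):
  1*(1)*conj(1) + 1*(exp(I*pi/4))*conj(exp(-I*pi/4)) + 1*(I)*conj(-I) + 1*(exp(3*I*pi/4))*conj(exp(-3*I*pi/4)) + 1*(-1)*conj(-1) + 1*(exp(-3*I*pi/4))*conj(exp(3*I*pi/4)) + 1*(-I)*conj(I) + 1*(exp(-I*pi/4))*conj(exp(I*pi/4))
  = (1) + (I) + (-1) + (-I) + (1) + (I) + (-1) + (-I)
  = 0.
(Exp terms are combined using exp(i*s)*conj(exp(i*t)) = exp(i*(s-t)), and sums of them are collapsed using the identity that for every m > 1 the m distinct m-th roots of unity sum to 0, e.g. 1 + exp(2*I*pi/3) + exp(-2*I*pi/3) = 0.)
Dividing by |G| = 8 gives 0/8 = 0, matching the row-orthogonality relation <chi_1, chi_7> = [chi_1 = chi_7].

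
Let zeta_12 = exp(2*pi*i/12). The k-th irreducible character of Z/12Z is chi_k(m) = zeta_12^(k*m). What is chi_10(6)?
chi_10(6) = zeta_12^60 = 1

Reasoning: chi_10(6) = zeta_12^(10*6) = zeta_12^60. Since zeta_12^12 = 1, this equals zeta_12^0 = exp(2*pi*i*0/12) = 1.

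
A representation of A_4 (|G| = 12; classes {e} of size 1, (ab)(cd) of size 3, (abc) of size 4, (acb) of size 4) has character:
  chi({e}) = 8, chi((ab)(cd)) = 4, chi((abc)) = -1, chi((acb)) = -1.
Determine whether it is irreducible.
Not irreducible (reducible): <chi, chi> = 10 > 1.

Why: <chi, chi> = (1/|G|) sum_C |C| * |chi(C)|^2 = (1/12)[1*|8|^2 + 3*|4|^2 + 4*|-1|^2 + 4*|-1|^2]
  = (1/12)[(64) + (48) + (4) + (4)] = 120/12 = 10.
(Exp terms are combined using exp(i*s)*conj(exp(i*t)) = exp(i*(s-t)), and sums of them are collapsed using the identity that for every m > 1 the m distinct m-th roots of unity sum to 0, e.g. 1 + exp(2*I*pi/3) + exp(-2*I*pi/3) = 0.)
A character is irreducible iff <chi, chi> = 1, so this representation is reducible.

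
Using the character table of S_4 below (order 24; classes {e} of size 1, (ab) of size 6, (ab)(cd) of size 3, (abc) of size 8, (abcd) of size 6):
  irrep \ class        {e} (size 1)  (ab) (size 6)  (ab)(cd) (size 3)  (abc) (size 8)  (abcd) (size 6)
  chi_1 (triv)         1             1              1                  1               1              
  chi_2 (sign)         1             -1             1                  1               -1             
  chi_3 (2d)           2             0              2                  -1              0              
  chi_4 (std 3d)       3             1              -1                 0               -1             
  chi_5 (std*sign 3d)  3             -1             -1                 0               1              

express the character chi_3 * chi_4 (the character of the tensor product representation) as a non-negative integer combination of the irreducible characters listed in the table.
chi_3 tensor chi_4 = chi_4 + chi_5 (all other irreducibles have multiplicity 0).

Justification: The character of a tensor product is the pointwise product (chi_3 * chi_4)(C) = chi_3(C) * chi_4(C):
  {e}: (2)*(3), (ab): (0)*(1), (ab)(cd): (2)*(-1), (abc): (-1)*(0), (abcd): (0)*(-1)
so (chi_3 * chi_4) takes values
  {e} -> 6, (ab) -> 0, (ab)(cd) -> -2, (abc) -> 0, (abcd) -> 0.
Now take the inner product of this character with each irreducible chi from the table, <chi_3*chi_4, chi> = (1/24) sum_C |C| (chi_3*chi_4)(C) conj(chi(C)):
  <chi_3*chi_4, chi_1> = (1/24)[1*(6)*conj(1) + 6*(0)*conj(1) + 3*(-2)*conj(1) + 8*(0)*conj(1) + 6*(0)*conj(1)]
      = (1/24)[(6) + (0) + (-6) + (0) + (0)] = 0/24 = 0
  <chi_3*chi_4, chi_2> = (1/24)[1*(6)*conj(1) + 6*(0)*conj(-1) + 3*(-2)*conj(1) + 8*(0)*conj(1) + 6*(0)*conj(-1)]
      = (1/24)[(6) + (0) + (-6) + (0) + (0)] = 0/24 = 0
  <chi_3*chi_4, chi_3> = (1/24)[1*(6)*conj(2) + 6*(0)*conj(0) + 3*(-2)*conj(2) + 8*(0)*conj(-1) + 6*(0)*conj(0)]
      = (1/24)[(12) + (0) + (-12) + (0) + (0)] = 0/24 = 0
  <chi_3*chi_4, chi_4> = (1/24)[1*(6)*conj(3) + 6*(0)*conj(1) + 3*(-2)*conj(-1) + 8*(0)*conj(0) + 6*(0)*conj(-1)]
      = (1/24)[(18) + (0) + (6) + (0) + (0)] = 24/24 = 1
  <chi_3*chi_4, chi_5> = (1/24)[1*(6)*conj(3) + 6*(0)*conj(-1) + 3*(-2)*conj(-1) + 8*(0)*conj(0) + 6*(0)*conj(1)]
      = (1/24)[(18) + (0) + (6) + (0) + (0)] = 24/24 = 1
Hence the multiplicities are chi_4: 1, chi_5: 1. Dimension check: dim(chi_3)*dim(chi_4) = 2*3 = 6 and sum (mult * dim) = 1*3 + 1*3 = 6.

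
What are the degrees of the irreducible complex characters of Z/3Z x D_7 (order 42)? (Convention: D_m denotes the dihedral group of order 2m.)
Dimensions: 1, 1, 1, 1, 1, 1, 2, 2, 2, 2, 2, 2, 2, 2, 2

Proof sketch: There are 15 irreducibles (= number of conjugacy classes). Their dimensions d_i satisfy sum d_i^2 = |G| = 42: 1 + 1 + 1 + 1 + 1 + 1 + 4 + 4 + 4 + 4 + 4 + 4 + 4 + 4 + 4 = 42. (For the product with Z/3Z: each of the 3 1-dim characters of Z/3Z tensors with each irrep of D_7, giving 3 copies of each D_7-dimension.)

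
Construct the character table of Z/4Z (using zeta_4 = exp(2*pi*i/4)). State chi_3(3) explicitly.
Character table of Z/4Z (irreps indexed chi_0,...,chi_3 with chi_k(m) = zeta_4^(k*m), zeta_4 = exp(2*pi*i/4)):
  irrep \ class  {0} (size 1)  {1} (size 1)  {2} (size 1)  {3} (size 1)
  chi_0          1             1             1             1           
  chi_1          1             I             -1            -I          
  chi_2          1             -1            1             -1          
  chi_3          1             -I            -1            I           

Spot check: chi_3(3) = zeta_4^(3*3) = zeta_4^9 = I.

Working: Z/4Z is abelian, so all 4 irreducible complex representations are 1-dimensional. They are given by chi_k(m) = zeta_4^(k*m) for k = 0,...,3. Row orthogonality: sum_m chi_k(m) conj(chi_l(m)) = 4 * [k = l].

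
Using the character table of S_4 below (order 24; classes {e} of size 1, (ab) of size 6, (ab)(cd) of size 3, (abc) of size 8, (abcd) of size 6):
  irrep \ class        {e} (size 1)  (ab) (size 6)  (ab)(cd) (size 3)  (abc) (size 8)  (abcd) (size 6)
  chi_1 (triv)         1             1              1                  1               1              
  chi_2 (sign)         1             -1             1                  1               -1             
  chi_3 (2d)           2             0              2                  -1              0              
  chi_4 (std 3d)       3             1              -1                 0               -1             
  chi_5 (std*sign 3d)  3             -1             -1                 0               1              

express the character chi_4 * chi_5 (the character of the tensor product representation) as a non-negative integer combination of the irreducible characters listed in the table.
chi_4 tensor chi_5 = chi_2 + chi_3 + chi_4 + chi_5 (all other irreducibles have multiplicity 0).

Why: The character of a tensor product is the pointwise product (chi_4 * chi_5)(C) = chi_4(C) * chi_5(C):
  {e}: (3)*(3), (ab): (1)*(-1), (ab)(cd): (-1)*(-1), (abc): (0)*(0), (abcd): (-1)*(1)
so (chi_4 * chi_5) takes values
  {e} -> 9, (ab) -> -1, (ab)(cd) -> 1, (abc) -> 0, (abcd) -> -1.
Now take the inner product of this character with each irreducible chi from the table, <chi_4*chi_5, chi> = (1/24) sum_C |C| (chi_4*chi_5)(C) conj(chi(C)):
  <chi_4*chi_5, chi_1> = (1/24)[1*(9)*conj(1) + 6*(-1)*conj(1) + 3*(1)*conj(1) + 8*(0)*conj(1) + 6*(-1)*conj(1)]
      = (1/24)[(9) + (-6) + (3) + (0) + (-6)] = 0/24 = 0
  <chi_4*chi_5, chi_2> = (1/24)[1*(9)*conj(1) + 6*(-1)*conj(-1) + 3*(1)*conj(1) + 8*(0)*conj(1) + 6*(-1)*conj(-1)]
      = (1/24)[(9) + (6) + (3) + (0) + (6)] = 24/24 = 1
  <chi_4*chi_5, chi_3> = (1/24)[1*(9)*conj(2) + 6*(-1)*conj(0) + 3*(1)*conj(2) + 8*(0)*conj(-1) + 6*(-1)*conj(0)]
      = (1/24)[(18) + (0) + (6) + (0) + (0)] = 24/24 = 1
  <chi_4*chi_5, chi_4> = (1/24)[1*(9)*conj(3) + 6*(-1)*conj(1) + 3*(1)*conj(-1) + 8*(0)*conj(0) + 6*(-1)*conj(-1)]
      = (1/24)[(27) + (-6) + (-3) + (0) + (6)] = 24/24 = 1
  <chi_4*chi_5, chi_5> = (1/24)[1*(9)*conj(3) + 6*(-1)*conj(-1) + 3*(1)*conj(-1) + 8*(0)*conj(0) + 6*(-1)*conj(1)]
      = (1/24)[(27) + (6) + (-3) + (0) + (-6)] = 24/24 = 1
Hence the multiplicities are chi_2: 1, chi_3: 1, chi_4: 1, chi_5: 1. Dimension check: dim(chi_4)*dim(chi_5) = 3*3 = 9 and sum (mult * dim) = 1*1 + 1*2 + 1*3 + 1*3 = 9.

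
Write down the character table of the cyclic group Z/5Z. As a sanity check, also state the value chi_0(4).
Character table of Z/5Z (irreps indexed chi_0,...,chi_4 with chi_k(m) = zeta_5^(k*m), zeta_5 = exp(2*pi*i/5)):
  irrep \ class  {0} (size 1)  {1} (size 1)    {2} (size 1)    {3} (size 1)    {4} (size 1)  
  chi_0          1             1               1               1               1             
  chi_1          1             exp(2*I*pi/5)   exp(4*I*pi/5)   exp(-4*I*pi/5)  exp(-2*I*pi/5)
  chi_2          1             exp(4*I*pi/5)   exp(-2*I*pi/5)  exp(2*I*pi/5)   exp(-4*I*pi/5)
  chi_3          1             exp(-4*I*pi/5)  exp(2*I*pi/5)   exp(-2*I*pi/5)  exp(4*I*pi/5) 
  chi_4          1             exp(-2*I*pi/5)  exp(-4*I*pi/5)  exp(4*I*pi/5)   exp(2*I*pi/5) 

Spot check: chi_0(4) = zeta_5^(0*4) = zeta_5^0 = 1.

Derivation: Z/5Z is abelian, so all 5 irreducible complex representations are 1-dimensional. They are given by chi_k(m) = zeta_5^(k*m) for k = 0,...,4. Row orthogonality: sum_m chi_k(m) conj(chi_l(m)) = 5 * [k = l].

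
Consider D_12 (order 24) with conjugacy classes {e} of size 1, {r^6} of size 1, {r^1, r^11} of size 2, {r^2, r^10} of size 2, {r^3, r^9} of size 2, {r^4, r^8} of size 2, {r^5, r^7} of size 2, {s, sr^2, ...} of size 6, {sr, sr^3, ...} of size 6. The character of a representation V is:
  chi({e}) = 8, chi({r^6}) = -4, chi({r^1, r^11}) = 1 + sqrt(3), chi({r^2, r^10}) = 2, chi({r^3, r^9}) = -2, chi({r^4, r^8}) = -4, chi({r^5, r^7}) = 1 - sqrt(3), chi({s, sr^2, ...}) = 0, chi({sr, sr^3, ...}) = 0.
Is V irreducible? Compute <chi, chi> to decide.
Not irreducible (reducible): <chi, chi> = 6 > 1.

Details: <chi, chi> = (1/|G|) sum_C |C| * |chi(C)|^2 = (1/24)[1*|8|^2 + 1*|-4|^2 + 2*|1 + sqrt(3)|^2 + 2*|2|^2 + 2*|-2|^2 + 2*|-4|^2 + 2*|1 - sqrt(3)|^2 + 6*|0|^2 + 6*|0|^2]
  = (1/24)[(64) + (16) + (4*sqrt(3) + 8) + (8) + (8) + (32) + (8 - 4*sqrt(3)) + (0) + (0)] = 144/24 = 6.
A character is irreducible iff <chi, chi> = 1, so this representation is reducible.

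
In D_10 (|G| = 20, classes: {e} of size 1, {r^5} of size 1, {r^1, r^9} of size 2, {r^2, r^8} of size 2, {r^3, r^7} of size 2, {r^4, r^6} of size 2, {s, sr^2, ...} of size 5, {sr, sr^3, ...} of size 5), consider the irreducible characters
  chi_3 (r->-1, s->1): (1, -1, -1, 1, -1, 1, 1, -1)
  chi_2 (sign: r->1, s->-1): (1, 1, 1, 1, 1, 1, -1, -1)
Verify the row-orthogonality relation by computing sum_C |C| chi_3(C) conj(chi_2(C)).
Sum = 0; so <chi_3, chi_2> = 0 (distinct irreducibles are orthogonal).

Details: Compute term by term over conjugacy classes (|C| * chi_3(C) * conj(chi_2(C))):
  1*(1)*conj(1) + 1*(-1)*conj(1) + 2*(-1)*conj(1) + 2*(1)*conj(1) + 2*(-1)*conj(1) + 2*(1)*conj(1) + 5*(1)*conj(-1) + 5*(-1)*conj(-1)
  = (1) + (-1) + (-2) + (2) + (-2) + (2) + (-5) + (5)
  = 0.
Dividing by |G| = 20 gives 0/20 = 0, matching the row-orthogonality relation <chi_3, chi_2> = [chi_3 = chi_2].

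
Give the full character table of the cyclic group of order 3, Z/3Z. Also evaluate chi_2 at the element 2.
Character table of Z/3Z (irreps indexed chi_0,...,chi_2 with chi_k(m) = zeta_3^(k*m), zeta_3 = exp(2*pi*i/3)):
  irrep \ class  {0} (size 1)  {1} (size 1)    {2} (size 1)  
  chi_0          1             1               1             
  chi_1          1             exp(2*I*pi/3)   exp(-2*I*pi/3)
  chi_2          1             exp(-2*I*pi/3)  exp(2*I*pi/3) 

Spot check: chi_2(2) = zeta_3^(2*2) = zeta_3^4 = exp(2*I*pi/3).

Z/3Z is abelian, so all 3 irreducible complex representations are 1-dimensional. They are given by chi_k(m) = zeta_3^(k*m) for k = 0,...,2. Row orthogonality: sum_m chi_k(m) conj(chi_l(m)) = 3 * [k = l].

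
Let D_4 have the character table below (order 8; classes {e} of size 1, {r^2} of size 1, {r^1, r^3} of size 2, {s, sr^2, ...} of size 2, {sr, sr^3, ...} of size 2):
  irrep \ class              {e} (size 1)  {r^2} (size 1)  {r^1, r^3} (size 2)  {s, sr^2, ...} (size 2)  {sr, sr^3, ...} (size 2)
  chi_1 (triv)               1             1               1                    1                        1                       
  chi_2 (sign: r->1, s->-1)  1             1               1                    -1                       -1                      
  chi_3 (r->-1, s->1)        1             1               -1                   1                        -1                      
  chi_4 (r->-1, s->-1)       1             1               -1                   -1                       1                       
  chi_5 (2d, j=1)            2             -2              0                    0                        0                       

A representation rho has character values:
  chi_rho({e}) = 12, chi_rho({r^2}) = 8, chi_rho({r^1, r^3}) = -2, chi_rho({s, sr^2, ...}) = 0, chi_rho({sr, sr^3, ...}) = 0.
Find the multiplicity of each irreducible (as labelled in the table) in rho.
Multiplicities: chi_1: 2, chi_2: 2, chi_3: 3, chi_4: 3, chi_5: 1.

Explanation: Use <chi_rho, chi> = (1/|G|) sum_C |C| * chi_rho(C) * conj(chi(C)) with |G| = 8 for each irreducible chi in the table:
  <chi_rho, chi_1> = (1/8)[1*(12)*conj(1) + 1*(8)*conj(1) + 2*(-2)*conj(1) + 2*(0)*conj(1) + 2*(0)*conj(1)]
      = (1/8)[(12) + (8) + (-4) + (0) + (0)] = 16/8 = 2
  <chi_rho, chi_2> = (1/8)[1*(12)*conj(1) + 1*(8)*conj(1) + 2*(-2)*conj(1) + 2*(0)*conj(-1) + 2*(0)*conj(-1)]
      = (1/8)[(12) + (8) + (-4) + (0) + (0)] = 16/8 = 2
  <chi_rho, chi_3> = (1/8)[1*(12)*conj(1) + 1*(8)*conj(1) + 2*(-2)*conj(-1) + 2*(0)*conj(1) + 2*(0)*conj(-1)]
      = (1/8)[(12) + (8) + (4) + (0) + (0)] = 24/8 = 3
  <chi_rho, chi_4> = (1/8)[1*(12)*conj(1) + 1*(8)*conj(1) + 2*(-2)*conj(-1) + 2*(0)*conj(-1) + 2*(0)*conj(1)]
      = (1/8)[(12) + (8) + (4) + (0) + (0)] = 24/8 = 3
  <chi_rho, chi_5> = (1/8)[1*(12)*conj(2) + 1*(8)*conj(-2) + 2*(-2)*conj(0) + 2*(0)*conj(0) + 2*(0)*conj(0)]
      = (1/8)[(24) + (-16) + (0) + (0) + (0)] = 8/8 = 1
Dimension check: dim(rho) = sum (mult * dim) = 2*1 + 2*1 + 3*1 + 3*1 + 1*2 = 12 = chi_rho(e) = 12.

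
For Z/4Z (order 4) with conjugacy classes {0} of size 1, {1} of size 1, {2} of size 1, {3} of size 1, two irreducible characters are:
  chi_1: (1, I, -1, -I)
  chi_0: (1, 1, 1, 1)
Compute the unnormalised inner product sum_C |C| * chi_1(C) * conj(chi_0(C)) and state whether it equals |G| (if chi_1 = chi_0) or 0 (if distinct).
Sum = 0; so <chi_1, chi_0> = 0 (distinct irreducibles are orthogonal).

Working: Compute term by term over conjugacy classes (|C| * chi_1(C) * conj(chi_0(C))):
  1*(1)*conj(1) + 1*(I)*conj(1) + 1*(-1)*conj(1) + 1*(-I)*conj(1)
  = (1) + (I) + (-1) + (-I)
  = 0.
(Exp terms are combined using exp(i*s)*conj(exp(i*t)) = exp(i*(s-t)), and sums of them are collapsed using the identity that for every m > 1 the m distinct m-th roots of unity sum to 0, e.g. 1 + exp(2*I*pi/3) + exp(-2*I*pi/3) = 0.)
Dividing by |G| = 4 gives 0/4 = 0, matching the row-orthogonality relation <chi_1, chi_0> = [chi_1 = chi_0].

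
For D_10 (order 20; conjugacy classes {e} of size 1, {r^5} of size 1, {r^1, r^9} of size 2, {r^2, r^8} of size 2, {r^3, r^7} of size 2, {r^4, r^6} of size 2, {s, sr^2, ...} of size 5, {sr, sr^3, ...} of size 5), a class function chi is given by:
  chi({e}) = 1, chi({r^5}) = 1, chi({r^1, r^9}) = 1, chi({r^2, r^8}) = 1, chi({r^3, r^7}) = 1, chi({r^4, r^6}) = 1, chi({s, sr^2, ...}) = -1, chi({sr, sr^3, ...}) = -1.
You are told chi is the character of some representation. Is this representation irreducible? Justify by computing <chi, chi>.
Irreducible: <chi, chi> = 1.

Explanation: <chi, chi> = (1/|G|) sum_C |C| * |chi(C)|^2 = (1/20)[1*|1|^2 + 1*|1|^2 + 2*|1|^2 + 2*|1|^2 + 2*|1|^2 + 2*|1|^2 + 5*|-1|^2 + 5*|-1|^2]
  = (1/20)[(1) + (1) + (2) + (2) + (2) + (2) + (5) + (5)] = 20/20 = 1.
A character is irreducible iff <chi, chi> = 1, so this representation is irreducible.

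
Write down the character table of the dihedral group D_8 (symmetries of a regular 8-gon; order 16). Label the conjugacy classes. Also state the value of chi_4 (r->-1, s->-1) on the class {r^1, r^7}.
Conjugacy classes: {e} of size 1, {r^4} of size 1, {r^1, r^7} of size 2, {r^2, r^6} of size 2, {r^3, r^5} of size 2, {s, sr^2, ...} of size 4, {sr, sr^3, ...} of size 4.
Character table:
  irrep \ class              {e} (size 1)  {r^4} (size 1)  {r^1, r^7} (size 2)  {r^2, r^6} (size 2)  {r^3, r^5} (size 2)  {s, sr^2, ...} (size 4)  {sr, sr^3, ...} (size 4)
  chi_1 (triv)               1             1               1                    1                    1                    1                        1                       
  chi_2 (sign: r->1, s->-1)  1             1               1                    1                    1                    -1                       -1                      
  chi_3 (r->-1, s->1)        1             1               -1                   1                    -1                   1                        -1                      
  chi_4 (r->-1, s->-1)       1             1               -1                   1                    -1                   -1                       1                       
  chi_5 (2d, j=1)            2             -2              sqrt(2)              0                    -sqrt(2)             0                        0                       
  chi_6 (2d, j=2)            2             2               0                    -2                   0                    0                        0                       
  chi_7 (2d, j=3)            2             -2              -sqrt(2)             0                    sqrt(2)              0                        0                       

Spot check: chi_4 (r->-1, s->-1) on {r^1, r^7} = -1.

D_8 has order 2*8 = 16 with 7 conjugacy classes, hence 7 irreducibles. Sum of squared dims 1 + 1 + 1 + 1 + 4 + 4 + 4 = 16 = |G|. Linear characters come from the abelianisation; the 2-dimensional irreps have character r^k -> 2*cos(2*pi*j*k/8), reflections -> 0.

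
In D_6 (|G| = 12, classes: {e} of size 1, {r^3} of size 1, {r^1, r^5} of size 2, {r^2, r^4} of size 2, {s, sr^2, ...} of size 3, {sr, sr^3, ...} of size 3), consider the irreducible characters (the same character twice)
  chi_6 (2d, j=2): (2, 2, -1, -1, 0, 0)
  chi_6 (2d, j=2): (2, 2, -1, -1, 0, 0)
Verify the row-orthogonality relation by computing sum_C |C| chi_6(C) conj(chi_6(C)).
Sum = 12 = |G| = 12; so <chi_6, chi_6> = 1 (norm-1 confirms irreducibility).

Argument: Compute term by term over conjugacy classes (|C| * chi_6(C) * conj(chi_6(C))):
  1*(2)*conj(2) + 1*(2)*conj(2) + 2*(-1)*conj(-1) + 2*(-1)*conj(-1) + 3*(0)*conj(0) + 3*(0)*conj(0)
  = (4) + (4) + (2) + (2) + (0) + (0)
  = 12.
Dividing by |G| = 12 gives 12/12 = 1, matching the row-orthogonality relation <chi_6, chi_6> = [chi_6 = chi_6].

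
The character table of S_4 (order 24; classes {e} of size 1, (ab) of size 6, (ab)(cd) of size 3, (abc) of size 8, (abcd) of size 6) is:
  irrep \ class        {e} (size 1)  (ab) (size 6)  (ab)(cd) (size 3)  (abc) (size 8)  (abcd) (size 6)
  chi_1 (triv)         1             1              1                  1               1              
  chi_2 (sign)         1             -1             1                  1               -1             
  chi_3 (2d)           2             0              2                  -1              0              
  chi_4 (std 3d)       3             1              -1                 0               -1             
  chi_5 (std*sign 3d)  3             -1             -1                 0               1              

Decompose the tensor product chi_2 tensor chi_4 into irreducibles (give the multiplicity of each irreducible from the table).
chi_2 tensor chi_4 = chi_5 (all other irreducibles have multiplicity 0).

Reasoning: The character of a tensor product is the pointwise product (chi_2 * chi_4)(C) = chi_2(C) * chi_4(C):
  {e}: (1)*(3), (ab): (-1)*(1), (ab)(cd): (1)*(-1), (abc): (1)*(0), (abcd): (-1)*(-1)
so (chi_2 * chi_4) takes values
  {e} -> 3, (ab) -> -1, (ab)(cd) -> -1, (abc) -> 0, (abcd) -> 1.
Now take the inner product of this character with each irreducible chi from the table, <chi_2*chi_4, chi> = (1/24) sum_C |C| (chi_2*chi_4)(C) conj(chi(C)):
  <chi_2*chi_4, chi_1> = (1/24)[1*(3)*conj(1) + 6*(-1)*conj(1) + 3*(-1)*conj(1) + 8*(0)*conj(1) + 6*(1)*conj(1)]
      = (1/24)[(3) + (-6) + (-3) + (0) + (6)] = 0/24 = 0
  <chi_2*chi_4, chi_2> = (1/24)[1*(3)*conj(1) + 6*(-1)*conj(-1) + 3*(-1)*conj(1) + 8*(0)*conj(1) + 6*(1)*conj(-1)]
      = (1/24)[(3) + (6) + (-3) + (0) + (-6)] = 0/24 = 0
  <chi_2*chi_4, chi_3> = (1/24)[1*(3)*conj(2) + 6*(-1)*conj(0) + 3*(-1)*conj(2) + 8*(0)*conj(-1) + 6*(1)*conj(0)]
      = (1/24)[(6) + (0) + (-6) + (0) + (0)] = 0/24 = 0
  <chi_2*chi_4, chi_4> = (1/24)[1*(3)*conj(3) + 6*(-1)*conj(1) + 3*(-1)*conj(-1) + 8*(0)*conj(0) + 6*(1)*conj(-1)]
      = (1/24)[(9) + (-6) + (3) + (0) + (-6)] = 0/24 = 0
  <chi_2*chi_4, chi_5> = (1/24)[1*(3)*conj(3) + 6*(-1)*conj(-1) + 3*(-1)*conj(-1) + 8*(0)*conj(0) + 6*(1)*conj(1)]
      = (1/24)[(9) + (6) + (3) + (0) + (6)] = 24/24 = 1
Hence the multiplicities are chi_5: 1. Dimension check: dim(chi_2)*dim(chi_4) = 1*3 = 3 and sum (mult * dim) = 1*3 = 3.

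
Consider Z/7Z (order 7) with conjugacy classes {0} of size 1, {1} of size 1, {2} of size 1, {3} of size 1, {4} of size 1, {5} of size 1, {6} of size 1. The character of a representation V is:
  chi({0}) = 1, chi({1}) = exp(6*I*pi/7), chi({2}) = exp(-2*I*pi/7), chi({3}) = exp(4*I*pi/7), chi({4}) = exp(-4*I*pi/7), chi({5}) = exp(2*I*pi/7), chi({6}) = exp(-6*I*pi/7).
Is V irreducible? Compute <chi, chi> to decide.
Irreducible: <chi, chi> = 1.

Details: <chi, chi> = (1/|G|) sum_C |C| * |chi(C)|^2 = (1/7)[1*|1|^2 + 1*|exp(6*I*pi/7)|^2 + 1*|exp(-2*I*pi/7)|^2 + 1*|exp(4*I*pi/7)|^2 + 1*|exp(-4*I*pi/7)|^2 + 1*|exp(2*I*pi/7)|^2 + 1*|exp(-6*I*pi/7)|^2]
  = (1/7)[(1) + (1) + (1) + (1) + (1) + (1) + (1)] = 7/7 = 1.
(Exp terms are combined using exp(i*s)*conj(exp(i*t)) = exp(i*(s-t)), and sums of them are collapsed using the identity that for every m > 1 the m distinct m-th roots of unity sum to 0, e.g. 1 + exp(2*I*pi/3) + exp(-2*I*pi/3) = 0.)
A character is irreducible iff <chi, chi> = 1, so this representation is irreducible.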